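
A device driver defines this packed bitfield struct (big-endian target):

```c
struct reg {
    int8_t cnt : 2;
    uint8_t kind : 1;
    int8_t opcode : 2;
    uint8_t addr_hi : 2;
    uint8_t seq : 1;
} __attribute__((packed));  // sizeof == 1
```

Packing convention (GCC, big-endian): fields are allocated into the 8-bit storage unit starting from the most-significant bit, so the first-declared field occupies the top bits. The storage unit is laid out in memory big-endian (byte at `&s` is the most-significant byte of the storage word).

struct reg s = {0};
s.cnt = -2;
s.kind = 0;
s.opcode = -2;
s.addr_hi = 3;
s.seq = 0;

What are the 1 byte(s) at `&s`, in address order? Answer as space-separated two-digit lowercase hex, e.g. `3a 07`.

96

[6+:2] cnt=-2 & 0x3 = 0x2; word=0x80
[5+:1] kind=0 & 0x1 = 0x0; word=0x80
[3+:2] opcode=-2 & 0x3 = 0x2; word=0x90
[1+:2] addr_hi=3 & 0x3 = 0x3; word=0x96
[0+:1] seq=0 & 0x1 = 0x0; word=0x96
word = 0x96 → big-endian bytes:
  [0]=0x96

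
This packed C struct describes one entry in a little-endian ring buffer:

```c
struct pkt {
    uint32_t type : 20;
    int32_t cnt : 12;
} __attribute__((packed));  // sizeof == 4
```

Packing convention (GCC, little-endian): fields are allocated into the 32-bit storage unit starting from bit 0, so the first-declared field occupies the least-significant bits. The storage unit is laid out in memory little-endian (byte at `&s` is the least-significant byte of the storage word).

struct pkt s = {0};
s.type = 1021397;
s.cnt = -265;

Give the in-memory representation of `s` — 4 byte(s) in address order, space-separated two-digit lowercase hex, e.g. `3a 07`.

type:20 = 1021397 → 0xf95d5 << 0 → word 0x000f95d5
cnt:12 = -265 → 0xef7 << 20 → word 0xef7f95d5
word = 0xef7f95d5 → little-endian bytes:
  [0]=0xd5  [1]=0x95  [2]=0x7f  [3]=0xef

d5 95 7f ef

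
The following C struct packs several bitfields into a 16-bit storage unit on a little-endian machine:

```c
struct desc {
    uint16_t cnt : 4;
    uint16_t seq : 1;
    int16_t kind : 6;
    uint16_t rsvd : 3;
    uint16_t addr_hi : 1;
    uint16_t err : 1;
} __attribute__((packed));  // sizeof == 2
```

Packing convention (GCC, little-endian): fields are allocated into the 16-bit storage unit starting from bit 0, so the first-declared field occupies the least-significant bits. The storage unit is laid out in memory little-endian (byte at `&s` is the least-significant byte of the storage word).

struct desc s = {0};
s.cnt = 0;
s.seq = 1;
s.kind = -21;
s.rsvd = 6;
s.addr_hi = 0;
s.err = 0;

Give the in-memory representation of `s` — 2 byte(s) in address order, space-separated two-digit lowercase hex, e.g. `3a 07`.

cnt:4 = 0 → 0x0 << 0 → word 0x0000
seq:1 = 1 → 0x1 << 4 → word 0x0010
kind:6 = -21 → 0x2b << 5 → word 0x0570
rsvd:3 = 6 → 0x6 << 11 → word 0x3570
addr_hi:1 = 0 → 0x0 << 14 → word 0x3570
err:1 = 0 → 0x0 << 15 → word 0x3570
word = 0x3570 → little-endian bytes:
  [0]=0x70  [1]=0x35

70 35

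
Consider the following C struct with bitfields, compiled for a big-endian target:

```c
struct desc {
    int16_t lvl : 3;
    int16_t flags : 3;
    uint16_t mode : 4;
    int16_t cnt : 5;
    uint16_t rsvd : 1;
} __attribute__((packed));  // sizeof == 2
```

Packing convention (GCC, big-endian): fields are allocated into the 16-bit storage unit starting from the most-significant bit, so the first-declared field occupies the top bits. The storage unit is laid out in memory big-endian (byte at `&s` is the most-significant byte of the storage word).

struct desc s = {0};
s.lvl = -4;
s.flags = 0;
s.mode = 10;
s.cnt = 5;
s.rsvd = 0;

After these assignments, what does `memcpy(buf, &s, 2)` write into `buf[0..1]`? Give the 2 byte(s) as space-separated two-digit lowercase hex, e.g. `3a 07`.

lvl:3 = -4 → 0x4 << 13 → word 0x8000
flags:3 = 0 → 0x0 << 10 → word 0x8000
mode:4 = 10 → 0xa << 6 → word 0x8280
cnt:5 = 5 → 0x5 << 1 → word 0x828a
rsvd:1 = 0 → 0x0 << 0 → word 0x828a
word = 0x828a → big-endian bytes:
  [0]=0x82  [1]=0x8a

82 8a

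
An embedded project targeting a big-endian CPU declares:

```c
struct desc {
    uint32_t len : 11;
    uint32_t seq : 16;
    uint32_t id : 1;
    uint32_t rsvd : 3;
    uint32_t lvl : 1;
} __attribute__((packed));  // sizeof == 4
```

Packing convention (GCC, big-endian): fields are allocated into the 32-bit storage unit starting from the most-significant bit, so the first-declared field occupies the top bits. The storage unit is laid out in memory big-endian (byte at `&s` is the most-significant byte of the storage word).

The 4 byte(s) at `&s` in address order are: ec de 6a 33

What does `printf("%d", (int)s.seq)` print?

62289

[0]=0xec [1]=0xde [2]=0x6a [3]=0x33 (big-endian) → word 0xecde6a33
len [21+:11] = (word>>21) & 0x7ff = 1894
seq [5+:16] = (word>>5) & 0xffff = 62289  ←
id [4+:1] = (word>>4) & 0x1 = 1
rsvd [1+:3] = (word>>1) & 0x7 = 1
lvl [0+:1] = (word>>0) & 0x1 = 1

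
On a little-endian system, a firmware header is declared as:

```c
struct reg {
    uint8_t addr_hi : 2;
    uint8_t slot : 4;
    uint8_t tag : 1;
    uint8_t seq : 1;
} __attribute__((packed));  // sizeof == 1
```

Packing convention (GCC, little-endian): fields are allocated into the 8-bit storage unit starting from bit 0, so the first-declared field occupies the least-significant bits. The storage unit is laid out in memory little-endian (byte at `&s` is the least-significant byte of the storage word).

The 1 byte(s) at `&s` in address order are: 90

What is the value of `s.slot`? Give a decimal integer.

[0]=0x90 (little-endian) → word 0x90
addr_hi:2 @ bit 0 → (0x90>>0)&0x3 = 0x0
slot:4 @ bit 2 → (0x90>>2)&0xf = 0x4  ←
tag:1 @ bit 6 → (0x90>>6)&0x1 = 0x0
seq:1 @ bit 7 → (0x90>>7)&0x1 = 0x1

4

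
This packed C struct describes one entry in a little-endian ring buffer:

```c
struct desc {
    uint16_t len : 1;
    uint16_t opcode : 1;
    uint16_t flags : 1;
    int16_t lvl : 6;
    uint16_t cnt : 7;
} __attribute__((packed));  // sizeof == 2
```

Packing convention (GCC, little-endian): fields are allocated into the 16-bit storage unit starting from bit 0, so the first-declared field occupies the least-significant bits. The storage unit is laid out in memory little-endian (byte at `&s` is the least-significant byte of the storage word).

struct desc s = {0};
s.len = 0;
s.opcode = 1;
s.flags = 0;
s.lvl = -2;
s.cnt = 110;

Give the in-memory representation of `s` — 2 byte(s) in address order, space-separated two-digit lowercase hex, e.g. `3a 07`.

f2 dd

len:1 = 0 → 0x0 << 0 → word 0x0000
opcode:1 = 1 → 0x1 << 1 → word 0x0002
flags:1 = 0 → 0x0 << 2 → word 0x0002
lvl:6 = -2 → 0x3e << 3 → word 0x01f2
cnt:7 = 110 → 0x6e << 9 → word 0xddf2
word = 0xddf2 → little-endian bytes:
  [0]=0xf2  [1]=0xdd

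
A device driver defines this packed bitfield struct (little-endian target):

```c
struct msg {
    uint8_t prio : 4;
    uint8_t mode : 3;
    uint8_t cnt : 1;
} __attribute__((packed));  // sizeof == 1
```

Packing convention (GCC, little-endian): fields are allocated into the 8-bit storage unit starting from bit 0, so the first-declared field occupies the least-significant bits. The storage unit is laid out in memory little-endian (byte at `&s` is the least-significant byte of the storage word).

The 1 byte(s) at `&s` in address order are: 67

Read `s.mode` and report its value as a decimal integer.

[0]=0x67 (little-endian) → word 0x67
prio [0+:4] = (word>>0) & 0xf = 7
mode [4+:3] = (word>>4) & 0x7 = 6  ←
cnt [7+:1] = (word>>7) & 0x1 = 0

6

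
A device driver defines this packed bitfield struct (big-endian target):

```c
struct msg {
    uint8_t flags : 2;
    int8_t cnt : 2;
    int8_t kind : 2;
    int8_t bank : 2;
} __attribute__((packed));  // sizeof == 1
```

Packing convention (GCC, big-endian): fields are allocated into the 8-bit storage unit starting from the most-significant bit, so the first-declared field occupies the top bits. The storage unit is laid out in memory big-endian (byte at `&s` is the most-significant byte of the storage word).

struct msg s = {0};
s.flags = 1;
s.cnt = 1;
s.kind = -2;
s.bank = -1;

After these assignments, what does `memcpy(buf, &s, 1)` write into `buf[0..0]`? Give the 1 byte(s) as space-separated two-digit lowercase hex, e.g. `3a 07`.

flags (2b) val=1 bits=0x1 at bit 6: 0x40
cnt (2b) val=1 bits=0x1 at bit 4: 0x50
kind (2b) val=-2 bits=0x2 at bit 2: 0x58
bank (2b) val=-1 bits=0x3 at bit 0: 0x5b
word = 0x5b → big-endian bytes:
  [0]=0x5b

5b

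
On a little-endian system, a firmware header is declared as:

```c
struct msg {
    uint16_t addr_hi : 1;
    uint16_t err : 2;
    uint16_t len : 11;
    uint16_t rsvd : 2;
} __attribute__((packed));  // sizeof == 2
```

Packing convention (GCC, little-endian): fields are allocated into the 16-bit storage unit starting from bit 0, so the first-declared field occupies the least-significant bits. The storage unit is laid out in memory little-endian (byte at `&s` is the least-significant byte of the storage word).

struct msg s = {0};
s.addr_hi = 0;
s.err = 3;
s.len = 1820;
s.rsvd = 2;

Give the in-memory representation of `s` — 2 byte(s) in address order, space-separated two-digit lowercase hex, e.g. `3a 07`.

e6 b8

addr_hi:1 = 0 → 0x0 << 0 → word 0x0000
err:2 = 3 → 0x3 << 1 → word 0x0006
len:11 = 1820 → 0x71c << 3 → word 0x38e6
rsvd:2 = 2 → 0x2 << 14 → word 0xb8e6
word = 0xb8e6 → little-endian bytes:
  [0]=0xe6  [1]=0xb8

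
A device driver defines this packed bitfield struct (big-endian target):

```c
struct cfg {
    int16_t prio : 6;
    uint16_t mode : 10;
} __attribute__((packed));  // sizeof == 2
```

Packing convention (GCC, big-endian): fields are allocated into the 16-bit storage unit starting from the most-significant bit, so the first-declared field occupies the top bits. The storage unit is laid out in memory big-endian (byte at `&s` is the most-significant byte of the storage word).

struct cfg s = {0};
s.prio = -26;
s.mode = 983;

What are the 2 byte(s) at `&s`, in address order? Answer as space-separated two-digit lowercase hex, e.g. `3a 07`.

9b d7

prio (6b) val=-26 bits=0x26 at bit 10: 0x9800
mode (10b) val=983 bits=0x3d7 at bit 0: 0x9bd7
word = 0x9bd7 → big-endian bytes:
  [0]=0x9b  [1]=0xd7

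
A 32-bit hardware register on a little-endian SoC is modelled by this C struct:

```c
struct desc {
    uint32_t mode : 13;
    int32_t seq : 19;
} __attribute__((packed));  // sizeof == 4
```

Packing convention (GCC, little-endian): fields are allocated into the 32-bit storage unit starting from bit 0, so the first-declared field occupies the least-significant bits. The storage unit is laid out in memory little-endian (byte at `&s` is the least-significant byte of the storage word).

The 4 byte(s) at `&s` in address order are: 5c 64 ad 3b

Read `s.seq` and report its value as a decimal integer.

122219

[0]=0x5c [1]=0x64 [2]=0xad [3]=0x3b (little-endian) → word 0x3bad645c
mode [0+:13] = (word>>0) & 0x1fff = 1116
seq [13+:19] = (word>>13) & 0x7ffff = 122219  ←
seq signed 19b, MSB=0: value = 122219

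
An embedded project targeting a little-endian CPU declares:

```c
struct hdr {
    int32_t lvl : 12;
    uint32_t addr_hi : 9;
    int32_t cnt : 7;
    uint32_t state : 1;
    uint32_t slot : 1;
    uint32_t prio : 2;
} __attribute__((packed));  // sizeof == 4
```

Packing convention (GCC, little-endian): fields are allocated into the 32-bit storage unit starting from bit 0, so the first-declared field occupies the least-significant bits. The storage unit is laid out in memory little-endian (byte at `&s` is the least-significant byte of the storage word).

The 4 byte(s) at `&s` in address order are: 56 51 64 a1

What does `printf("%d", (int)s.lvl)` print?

342

[0]=0x56 [1]=0x51 [2]=0x64 [3]=0xa1 (little-endian) → word 0xa1645156
lvl:12 @ bit 0 → (0xa1645156>>0)&0xfff = 0x156  ←
addr_hi:9 @ bit 12 → (0xa1645156>>12)&0x1ff = 0x45
cnt:7 @ bit 21 → (0xa1645156>>21)&0x7f = 0xb
state:1 @ bit 28 → (0xa1645156>>28)&0x1 = 0x0
slot:1 @ bit 29 → (0xa1645156>>29)&0x1 = 0x1
prio:2 @ bit 30 → (0xa1645156>>30)&0x3 = 0x2
lvl signed 12b, MSB=0: value = 342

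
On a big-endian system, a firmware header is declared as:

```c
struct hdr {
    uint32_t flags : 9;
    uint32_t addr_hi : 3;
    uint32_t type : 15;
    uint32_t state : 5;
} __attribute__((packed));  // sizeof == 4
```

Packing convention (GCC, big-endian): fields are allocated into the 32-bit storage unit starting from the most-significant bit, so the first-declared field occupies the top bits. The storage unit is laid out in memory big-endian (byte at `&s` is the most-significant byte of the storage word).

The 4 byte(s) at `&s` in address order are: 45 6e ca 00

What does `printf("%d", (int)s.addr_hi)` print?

[0]=0x45 [1]=0x6e [2]=0xca [3]=0x00 (big-endian) → word 0x456eca00
flags [23+:9] = (word>>23) & 0x1ff = 138
addr_hi [20+:3] = (word>>20) & 0x7 = 6  ←
type [5+:15] = (word>>5) & 0x7fff = 30288
state [0+:5] = (word>>0) & 0x1f = 0

6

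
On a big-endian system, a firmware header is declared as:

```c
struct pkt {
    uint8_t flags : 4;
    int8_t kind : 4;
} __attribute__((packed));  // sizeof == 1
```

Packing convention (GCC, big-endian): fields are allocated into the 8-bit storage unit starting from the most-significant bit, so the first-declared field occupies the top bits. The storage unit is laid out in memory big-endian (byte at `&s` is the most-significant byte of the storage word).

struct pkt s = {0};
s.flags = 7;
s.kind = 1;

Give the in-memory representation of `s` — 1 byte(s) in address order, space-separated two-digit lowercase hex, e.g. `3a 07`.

flags (4b) val=7 bits=0x7 at bit 4: 0x70
kind (4b) val=1 bits=0x1 at bit 0: 0x71
word = 0x71 → big-endian bytes:
  [0]=0x71

71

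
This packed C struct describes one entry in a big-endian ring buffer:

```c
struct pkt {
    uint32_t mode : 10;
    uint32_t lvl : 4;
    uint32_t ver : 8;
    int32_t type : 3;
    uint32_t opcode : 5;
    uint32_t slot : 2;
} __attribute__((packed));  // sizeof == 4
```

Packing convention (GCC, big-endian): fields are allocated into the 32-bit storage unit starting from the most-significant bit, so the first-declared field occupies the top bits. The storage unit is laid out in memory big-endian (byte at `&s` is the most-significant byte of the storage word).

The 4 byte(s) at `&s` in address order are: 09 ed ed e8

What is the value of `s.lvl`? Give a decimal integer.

[0]=0x09 [1]=0xed [2]=0xed [3]=0xe8 (big-endian) → word 0x09edede8
mode [22+:10] = (word>>22) & 0x3ff = 39
lvl [18+:4] = (word>>18) & 0xf = 11  ←
ver [10+:8] = (word>>10) & 0xff = 123
type [7+:3] = (word>>7) & 0x7 = 3
opcode [2+:5] = (word>>2) & 0x1f = 26
slot [0+:2] = (word>>0) & 0x3 = 0

11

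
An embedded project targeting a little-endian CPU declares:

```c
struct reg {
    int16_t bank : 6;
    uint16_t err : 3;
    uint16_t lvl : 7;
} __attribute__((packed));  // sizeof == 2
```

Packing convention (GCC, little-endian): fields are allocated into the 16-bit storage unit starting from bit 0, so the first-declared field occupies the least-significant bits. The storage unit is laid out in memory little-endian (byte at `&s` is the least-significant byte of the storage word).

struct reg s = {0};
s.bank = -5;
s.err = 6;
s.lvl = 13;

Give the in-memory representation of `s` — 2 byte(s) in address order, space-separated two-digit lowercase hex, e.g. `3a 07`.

bank (6b) val=-5 bits=0x3b at bit 0: 0x003b
err (3b) val=6 bits=0x6 at bit 6: 0x01bb
lvl (7b) val=13 bits=0xd at bit 9: 0x1bbb
word = 0x1bbb → little-endian bytes:
  [0]=0xbb  [1]=0x1b

bb 1b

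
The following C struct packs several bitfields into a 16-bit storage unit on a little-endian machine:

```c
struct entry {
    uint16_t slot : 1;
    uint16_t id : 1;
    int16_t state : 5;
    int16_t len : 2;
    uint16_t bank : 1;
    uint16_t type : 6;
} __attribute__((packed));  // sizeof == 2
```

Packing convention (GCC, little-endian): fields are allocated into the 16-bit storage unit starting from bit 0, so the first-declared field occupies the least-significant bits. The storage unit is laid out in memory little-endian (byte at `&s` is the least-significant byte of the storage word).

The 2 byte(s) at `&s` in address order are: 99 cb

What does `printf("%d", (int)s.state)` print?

[0]=0x99 [1]=0xcb (little-endian) → word 0xcb99
slot:1 @ bit 0 → (0xcb99>>0)&0x1 = 0x1
id:1 @ bit 1 → (0xcb99>>1)&0x1 = 0x0
state:5 @ bit 2 → (0xcb99>>2)&0x1f = 0x6  ←
len:2 @ bit 7 → (0xcb99>>7)&0x3 = 0x3
bank:1 @ bit 9 → (0xcb99>>9)&0x1 = 0x1
type:6 @ bit 10 → (0xcb99>>10)&0x3f = 0x32
state signed 5b, MSB=0: value = 6

6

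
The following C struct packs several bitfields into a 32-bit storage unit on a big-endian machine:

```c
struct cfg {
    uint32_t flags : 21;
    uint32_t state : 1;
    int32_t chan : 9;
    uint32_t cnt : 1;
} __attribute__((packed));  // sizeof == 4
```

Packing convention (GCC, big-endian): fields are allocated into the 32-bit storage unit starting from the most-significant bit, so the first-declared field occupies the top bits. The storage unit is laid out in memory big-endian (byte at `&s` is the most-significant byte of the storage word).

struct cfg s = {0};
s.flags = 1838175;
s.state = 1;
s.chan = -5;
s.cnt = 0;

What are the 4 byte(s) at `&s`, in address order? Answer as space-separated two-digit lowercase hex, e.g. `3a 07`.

e0 62 ff f6

flags:21 = 1838175 → 0x1c0c5f << 11 → word 0xe062f800
state:1 = 1 → 0x1 << 10 → word 0xe062fc00
chan:9 = -5 → 0x1fb << 1 → word 0xe062fff6
cnt:1 = 0 → 0x0 << 0 → word 0xe062fff6
word = 0xe062fff6 → big-endian bytes:
  [0]=0xe0  [1]=0x62  [2]=0xff  [3]=0xf6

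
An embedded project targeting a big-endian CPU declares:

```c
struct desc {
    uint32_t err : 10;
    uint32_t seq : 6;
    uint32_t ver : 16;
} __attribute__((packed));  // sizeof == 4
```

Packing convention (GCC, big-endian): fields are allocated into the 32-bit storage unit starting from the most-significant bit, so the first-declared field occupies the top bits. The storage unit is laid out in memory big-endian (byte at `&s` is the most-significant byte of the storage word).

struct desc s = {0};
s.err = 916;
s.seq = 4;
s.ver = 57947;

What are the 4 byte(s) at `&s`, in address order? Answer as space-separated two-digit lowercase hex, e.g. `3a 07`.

e5 04 e2 5b

err:10 = 916 → 0x394 << 22 → word 0xe5000000
seq:6 = 4 → 0x4 << 16 → word 0xe5040000
ver:16 = 57947 → 0xe25b << 0 → word 0xe504e25b
word = 0xe504e25b → big-endian bytes:
  [0]=0xe5  [1]=0x04  [2]=0xe2  [3]=0x5b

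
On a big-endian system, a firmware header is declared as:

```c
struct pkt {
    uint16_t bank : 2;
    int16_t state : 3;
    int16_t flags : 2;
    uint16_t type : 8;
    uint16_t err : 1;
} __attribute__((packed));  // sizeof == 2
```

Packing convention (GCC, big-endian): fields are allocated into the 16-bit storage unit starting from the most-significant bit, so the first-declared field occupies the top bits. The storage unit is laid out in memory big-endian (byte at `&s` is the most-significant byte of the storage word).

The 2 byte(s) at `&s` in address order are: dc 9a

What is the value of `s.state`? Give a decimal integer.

[0]=0xdc [1]=0x9a (big-endian) → word 0xdc9a
bank [14+:2] = (word>>14) & 0x3 = 3
state [11+:3] = (word>>11) & 0x7 = 3  ←
flags [9+:2] = (word>>9) & 0x3 = 2
type [1+:8] = (word>>1) & 0xff = 77
err [0+:1] = (word>>0) & 0x1 = 0
state signed 3b, MSB=0: value = 3

3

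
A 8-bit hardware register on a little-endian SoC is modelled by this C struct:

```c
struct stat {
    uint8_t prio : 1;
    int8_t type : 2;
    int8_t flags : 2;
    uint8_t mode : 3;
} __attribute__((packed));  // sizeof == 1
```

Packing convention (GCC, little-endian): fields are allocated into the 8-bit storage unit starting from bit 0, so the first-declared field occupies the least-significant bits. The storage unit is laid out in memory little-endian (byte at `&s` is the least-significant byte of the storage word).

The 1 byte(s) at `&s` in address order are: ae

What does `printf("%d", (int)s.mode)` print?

5

[0]=0xae (little-endian) → word 0xae
prio [0+:1] = (word>>0) & 0x1 = 0
type [1+:2] = (word>>1) & 0x3 = 3
flags [3+:2] = (word>>3) & 0x3 = 1
mode [5+:3] = (word>>5) & 0x7 = 5  ←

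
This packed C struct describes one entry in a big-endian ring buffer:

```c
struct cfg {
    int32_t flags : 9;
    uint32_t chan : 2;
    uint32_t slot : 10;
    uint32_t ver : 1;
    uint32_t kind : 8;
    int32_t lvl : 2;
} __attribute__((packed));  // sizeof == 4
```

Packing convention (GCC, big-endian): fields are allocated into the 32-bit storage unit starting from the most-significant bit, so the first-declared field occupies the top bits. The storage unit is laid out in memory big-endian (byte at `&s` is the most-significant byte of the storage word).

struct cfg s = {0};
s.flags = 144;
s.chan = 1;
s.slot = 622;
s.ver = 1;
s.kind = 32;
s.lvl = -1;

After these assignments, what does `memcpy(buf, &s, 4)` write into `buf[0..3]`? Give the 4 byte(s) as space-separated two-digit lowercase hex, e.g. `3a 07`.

48 33 74 83

flags (9b) val=144 bits=0x90 at bit 23: 0x48000000
chan (2b) val=1 bits=0x1 at bit 21: 0x48200000
slot (10b) val=622 bits=0x26e at bit 11: 0x48337000
ver (1b) val=1 bits=0x1 at bit 10: 0x48337400
kind (8b) val=32 bits=0x20 at bit 2: 0x48337480
lvl (2b) val=-1 bits=0x3 at bit 0: 0x48337483
word = 0x48337483 → big-endian bytes:
  [0]=0x48  [1]=0x33  [2]=0x74  [3]=0x83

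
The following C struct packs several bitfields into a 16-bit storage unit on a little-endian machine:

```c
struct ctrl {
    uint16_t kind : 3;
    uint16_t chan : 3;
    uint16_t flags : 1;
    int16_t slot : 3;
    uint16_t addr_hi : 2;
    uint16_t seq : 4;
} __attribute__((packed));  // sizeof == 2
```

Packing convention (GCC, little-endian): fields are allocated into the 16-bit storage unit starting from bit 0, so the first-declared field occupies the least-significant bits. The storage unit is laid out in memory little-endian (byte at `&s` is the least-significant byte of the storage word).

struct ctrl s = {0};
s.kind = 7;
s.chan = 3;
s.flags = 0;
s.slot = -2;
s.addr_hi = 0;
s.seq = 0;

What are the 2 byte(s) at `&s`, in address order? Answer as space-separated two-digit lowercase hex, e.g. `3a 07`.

kind (3b) val=7 bits=0x7 at bit 0: 0x0007
chan (3b) val=3 bits=0x3 at bit 3: 0x001f
flags (1b) val=0 bits=0x0 at bit 6: 0x001f
slot (3b) val=-2 bits=0x6 at bit 7: 0x031f
addr_hi (2b) val=0 bits=0x0 at bit 10: 0x031f
seq (4b) val=0 bits=0x0 at bit 12: 0x031f
word = 0x031f → little-endian bytes:
  [0]=0x1f  [1]=0x03

1f 03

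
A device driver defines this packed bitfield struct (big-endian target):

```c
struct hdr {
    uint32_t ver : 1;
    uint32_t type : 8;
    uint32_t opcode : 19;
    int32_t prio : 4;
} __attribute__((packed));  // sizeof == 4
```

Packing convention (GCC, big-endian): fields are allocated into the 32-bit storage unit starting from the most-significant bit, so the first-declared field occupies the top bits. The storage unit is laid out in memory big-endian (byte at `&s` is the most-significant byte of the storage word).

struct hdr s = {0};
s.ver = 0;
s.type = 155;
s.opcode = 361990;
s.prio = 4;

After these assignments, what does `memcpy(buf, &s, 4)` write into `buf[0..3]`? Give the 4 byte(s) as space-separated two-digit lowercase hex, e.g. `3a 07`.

4d d8 60 64

ver (1b) val=0 bits=0x0 at bit 31: 0x00000000
type (8b) val=155 bits=0x9b at bit 23: 0x4d800000
opcode (19b) val=361990 bits=0x58606 at bit 4: 0x4dd86060
prio (4b) val=4 bits=0x4 at bit 0: 0x4dd86064
word = 0x4dd86064 → big-endian bytes:
  [0]=0x4d  [1]=0xd8  [2]=0x60  [3]=0x64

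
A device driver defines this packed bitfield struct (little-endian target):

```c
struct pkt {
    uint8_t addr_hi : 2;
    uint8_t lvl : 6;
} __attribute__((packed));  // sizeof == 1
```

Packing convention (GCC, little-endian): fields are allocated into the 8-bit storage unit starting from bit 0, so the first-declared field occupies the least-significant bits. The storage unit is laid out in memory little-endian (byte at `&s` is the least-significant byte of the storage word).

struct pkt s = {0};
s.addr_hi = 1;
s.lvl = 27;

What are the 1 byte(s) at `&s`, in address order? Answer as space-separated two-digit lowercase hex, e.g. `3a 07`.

addr_hi:2 = 1 → 0x1 << 0 → word 0x01
lvl:6 = 27 → 0x1b << 2 → word 0x6d
word = 0x6d → little-endian bytes:
  [0]=0x6d

6d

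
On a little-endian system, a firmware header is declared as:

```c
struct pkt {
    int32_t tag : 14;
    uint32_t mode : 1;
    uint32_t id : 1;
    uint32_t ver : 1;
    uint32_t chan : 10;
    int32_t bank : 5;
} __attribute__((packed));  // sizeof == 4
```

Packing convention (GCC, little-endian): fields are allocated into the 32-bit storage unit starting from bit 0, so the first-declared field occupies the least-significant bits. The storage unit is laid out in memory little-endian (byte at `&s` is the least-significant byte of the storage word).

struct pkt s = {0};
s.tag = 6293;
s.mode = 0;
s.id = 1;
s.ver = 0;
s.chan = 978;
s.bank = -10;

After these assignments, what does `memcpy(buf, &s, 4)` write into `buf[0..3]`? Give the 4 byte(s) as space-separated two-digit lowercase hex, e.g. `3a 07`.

[0+:14] tag=6293 & 0x3fff = 0x1895; word=0x00001895
[14+:1] mode=0 & 0x1 = 0x0; word=0x00001895
[15+:1] id=1 & 0x1 = 0x1; word=0x00009895
[16+:1] ver=0 & 0x1 = 0x0; word=0x00009895
[17+:10] chan=978 & 0x3ff = 0x3d2; word=0x07a49895
[27+:5] bank=-10 & 0x1f = 0x16; word=0xb7a49895
word = 0xb7a49895 → little-endian bytes:
  [0]=0x95  [1]=0x98  [2]=0xa4  [3]=0xb7

95 98 a4 b7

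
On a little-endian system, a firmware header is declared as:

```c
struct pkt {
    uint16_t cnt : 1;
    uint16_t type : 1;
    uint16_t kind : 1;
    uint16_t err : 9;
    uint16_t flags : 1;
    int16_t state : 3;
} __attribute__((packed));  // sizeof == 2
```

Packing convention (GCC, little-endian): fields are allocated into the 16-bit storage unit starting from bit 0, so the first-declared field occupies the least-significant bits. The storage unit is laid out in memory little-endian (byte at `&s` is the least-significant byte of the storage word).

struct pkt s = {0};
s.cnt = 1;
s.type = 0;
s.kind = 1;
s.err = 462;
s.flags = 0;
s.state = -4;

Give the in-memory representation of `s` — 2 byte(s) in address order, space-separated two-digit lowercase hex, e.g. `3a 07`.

75 8e

[0+:1] cnt=1 & 0x1 = 0x1; word=0x0001
[1+:1] type=0 & 0x1 = 0x0; word=0x0001
[2+:1] kind=1 & 0x1 = 0x1; word=0x0005
[3+:9] err=462 & 0x1ff = 0x1ce; word=0x0e75
[12+:1] flags=0 & 0x1 = 0x0; word=0x0e75
[13+:3] state=-4 & 0x7 = 0x4; word=0x8e75
word = 0x8e75 → little-endian bytes:
  [0]=0x75  [1]=0x8e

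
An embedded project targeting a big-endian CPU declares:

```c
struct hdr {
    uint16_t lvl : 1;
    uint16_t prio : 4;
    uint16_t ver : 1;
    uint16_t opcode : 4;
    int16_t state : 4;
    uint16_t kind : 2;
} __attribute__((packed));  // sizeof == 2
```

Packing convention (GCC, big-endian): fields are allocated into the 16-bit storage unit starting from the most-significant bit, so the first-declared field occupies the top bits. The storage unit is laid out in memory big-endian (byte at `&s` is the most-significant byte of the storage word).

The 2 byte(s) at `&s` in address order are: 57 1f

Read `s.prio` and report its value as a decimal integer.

[0]=0x57 [1]=0x1f (big-endian) → word 0x571f
lvl [15+:1] = (word>>15) & 0x1 = 0
prio [11+:4] = (word>>11) & 0xf = 10  ←
ver [10+:1] = (word>>10) & 0x1 = 1
opcode [6+:4] = (word>>6) & 0xf = 12
state [2+:4] = (word>>2) & 0xf = 7
kind [0+:2] = (word>>0) & 0x3 = 3

10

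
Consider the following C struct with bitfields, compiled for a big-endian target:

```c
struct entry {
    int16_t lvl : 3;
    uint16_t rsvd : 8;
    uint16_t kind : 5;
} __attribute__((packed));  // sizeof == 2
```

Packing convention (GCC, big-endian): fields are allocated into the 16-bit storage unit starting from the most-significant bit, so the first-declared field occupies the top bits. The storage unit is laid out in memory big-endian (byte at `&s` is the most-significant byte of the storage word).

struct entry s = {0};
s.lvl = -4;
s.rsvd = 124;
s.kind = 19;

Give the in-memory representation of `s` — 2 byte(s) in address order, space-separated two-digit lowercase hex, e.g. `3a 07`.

8f 93

[13+:3] lvl=-4 & 0x7 = 0x4; word=0x8000
[5+:8] rsvd=124 & 0xff = 0x7c; word=0x8f80
[0+:5] kind=19 & 0x1f = 0x13; word=0x8f93
word = 0x8f93 → big-endian bytes:
  [0]=0x8f  [1]=0x93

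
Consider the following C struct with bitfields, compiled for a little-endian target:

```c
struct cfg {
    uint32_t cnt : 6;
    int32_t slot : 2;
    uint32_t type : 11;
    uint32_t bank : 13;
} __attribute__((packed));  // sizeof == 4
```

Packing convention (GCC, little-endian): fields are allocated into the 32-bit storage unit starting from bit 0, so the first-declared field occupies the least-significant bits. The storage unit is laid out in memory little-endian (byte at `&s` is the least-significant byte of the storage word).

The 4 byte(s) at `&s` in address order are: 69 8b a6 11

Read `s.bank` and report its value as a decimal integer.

564

[0]=0x69 [1]=0x8b [2]=0xa6 [3]=0x11 (little-endian) → word 0x11a68b69
cnt [0+:6] = (word>>0) & 0x3f = 41
slot [6+:2] = (word>>6) & 0x3 = 1
type [8+:11] = (word>>8) & 0x7ff = 1675
bank [19+:13] = (word>>19) & 0x1fff = 564  ←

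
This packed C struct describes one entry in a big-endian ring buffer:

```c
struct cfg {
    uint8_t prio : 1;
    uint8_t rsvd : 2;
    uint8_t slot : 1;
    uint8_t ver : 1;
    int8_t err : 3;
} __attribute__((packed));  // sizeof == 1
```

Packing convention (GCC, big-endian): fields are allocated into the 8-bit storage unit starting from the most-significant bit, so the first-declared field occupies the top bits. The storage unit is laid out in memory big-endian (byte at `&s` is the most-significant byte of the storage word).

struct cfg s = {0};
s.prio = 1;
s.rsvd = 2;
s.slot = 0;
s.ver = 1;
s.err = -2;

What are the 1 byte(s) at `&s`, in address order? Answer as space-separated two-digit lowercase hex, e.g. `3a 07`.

ce

[7+:1] prio=1 & 0x1 = 0x1; word=0x80
[5+:2] rsvd=2 & 0x3 = 0x2; word=0xc0
[4+:1] slot=0 & 0x1 = 0x0; word=0xc0
[3+:1] ver=1 & 0x1 = 0x1; word=0xc8
[0+:3] err=-2 & 0x7 = 0x6; word=0xce
word = 0xce → big-endian bytes:
  [0]=0xce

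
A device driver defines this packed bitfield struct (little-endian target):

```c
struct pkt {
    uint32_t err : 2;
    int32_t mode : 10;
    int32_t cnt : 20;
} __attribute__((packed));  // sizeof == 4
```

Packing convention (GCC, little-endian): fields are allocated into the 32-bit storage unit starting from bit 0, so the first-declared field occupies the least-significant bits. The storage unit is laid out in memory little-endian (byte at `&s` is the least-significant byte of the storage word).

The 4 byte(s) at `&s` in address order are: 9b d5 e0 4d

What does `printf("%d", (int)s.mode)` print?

358

[0]=0x9b [1]=0xd5 [2]=0xe0 [3]=0x4d (little-endian) → word 0x4de0d59b
err [0+:2] = (word>>0) & 0x3 = 3
mode [2+:10] = (word>>2) & 0x3ff = 358  ←
cnt [12+:20] = (word>>12) & 0xfffff = 318989
mode signed 10b, MSB=0: value = 358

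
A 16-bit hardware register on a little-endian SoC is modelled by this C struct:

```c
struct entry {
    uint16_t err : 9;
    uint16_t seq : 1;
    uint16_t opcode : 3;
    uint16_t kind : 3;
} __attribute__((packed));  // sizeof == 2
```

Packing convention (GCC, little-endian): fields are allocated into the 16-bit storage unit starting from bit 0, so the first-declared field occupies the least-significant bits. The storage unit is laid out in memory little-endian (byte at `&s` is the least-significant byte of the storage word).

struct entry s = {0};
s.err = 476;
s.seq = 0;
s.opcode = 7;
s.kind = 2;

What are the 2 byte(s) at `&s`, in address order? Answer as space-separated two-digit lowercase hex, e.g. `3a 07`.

dc 5d

err (9b) val=476 bits=0x1dc at bit 0: 0x01dc
seq (1b) val=0 bits=0x0 at bit 9: 0x01dc
opcode (3b) val=7 bits=0x7 at bit 10: 0x1ddc
kind (3b) val=2 bits=0x2 at bit 13: 0x5ddc
word = 0x5ddc → little-endian bytes:
  [0]=0xdc  [1]=0x5d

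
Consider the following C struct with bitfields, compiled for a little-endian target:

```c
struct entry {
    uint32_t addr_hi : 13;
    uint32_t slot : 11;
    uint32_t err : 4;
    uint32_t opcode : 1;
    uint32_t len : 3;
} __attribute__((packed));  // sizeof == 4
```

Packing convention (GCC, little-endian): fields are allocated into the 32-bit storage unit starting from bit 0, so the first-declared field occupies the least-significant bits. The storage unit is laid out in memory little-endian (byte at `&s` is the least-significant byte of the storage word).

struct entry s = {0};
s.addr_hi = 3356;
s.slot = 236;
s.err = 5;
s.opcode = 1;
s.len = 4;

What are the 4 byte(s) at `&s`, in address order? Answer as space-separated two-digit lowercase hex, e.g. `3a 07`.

addr_hi:13 = 3356 → 0xd1c << 0 → word 0x00000d1c
slot:11 = 236 → 0xec << 13 → word 0x001d8d1c
err:4 = 5 → 0x5 << 24 → word 0x051d8d1c
opcode:1 = 1 → 0x1 << 28 → word 0x151d8d1c
len:3 = 4 → 0x4 << 29 → word 0x951d8d1c
word = 0x951d8d1c → little-endian bytes:
  [0]=0x1c  [1]=0x8d  [2]=0x1d  [3]=0x95

1c 8d 1d 95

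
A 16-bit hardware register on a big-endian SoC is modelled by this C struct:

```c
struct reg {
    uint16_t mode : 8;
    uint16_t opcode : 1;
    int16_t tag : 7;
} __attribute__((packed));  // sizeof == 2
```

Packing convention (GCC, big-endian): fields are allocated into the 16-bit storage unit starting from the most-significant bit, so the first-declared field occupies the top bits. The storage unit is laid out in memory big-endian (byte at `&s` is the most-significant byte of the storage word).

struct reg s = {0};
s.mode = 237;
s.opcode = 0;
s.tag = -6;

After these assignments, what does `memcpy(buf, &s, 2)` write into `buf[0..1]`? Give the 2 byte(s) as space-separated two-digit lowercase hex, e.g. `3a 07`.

ed 7a

mode:8 = 237 → 0xed << 8 → word 0xed00
opcode:1 = 0 → 0x0 << 7 → word 0xed00
tag:7 = -6 → 0x7a << 0 → word 0xed7a
word = 0xed7a → big-endian bytes:
  [0]=0xed  [1]=0x7a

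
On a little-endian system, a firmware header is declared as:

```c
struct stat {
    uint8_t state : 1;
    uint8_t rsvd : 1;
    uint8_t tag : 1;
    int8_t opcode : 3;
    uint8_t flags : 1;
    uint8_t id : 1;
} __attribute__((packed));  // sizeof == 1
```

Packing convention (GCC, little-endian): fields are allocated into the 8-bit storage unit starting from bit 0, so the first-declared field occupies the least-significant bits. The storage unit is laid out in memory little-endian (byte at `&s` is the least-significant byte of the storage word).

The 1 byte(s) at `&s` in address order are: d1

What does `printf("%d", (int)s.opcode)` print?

[0]=0xd1 (little-endian) → word 0xd1
state:1 @ bit 0 → (0xd1>>0)&0x1 = 0x1
rsvd:1 @ bit 1 → (0xd1>>1)&0x1 = 0x0
tag:1 @ bit 2 → (0xd1>>2)&0x1 = 0x0
opcode:3 @ bit 3 → (0xd1>>3)&0x7 = 0x2  ←
flags:1 @ bit 6 → (0xd1>>6)&0x1 = 0x1
id:1 @ bit 7 → (0xd1>>7)&0x1 = 0x1
opcode signed 3b, MSB=0: value = 2

2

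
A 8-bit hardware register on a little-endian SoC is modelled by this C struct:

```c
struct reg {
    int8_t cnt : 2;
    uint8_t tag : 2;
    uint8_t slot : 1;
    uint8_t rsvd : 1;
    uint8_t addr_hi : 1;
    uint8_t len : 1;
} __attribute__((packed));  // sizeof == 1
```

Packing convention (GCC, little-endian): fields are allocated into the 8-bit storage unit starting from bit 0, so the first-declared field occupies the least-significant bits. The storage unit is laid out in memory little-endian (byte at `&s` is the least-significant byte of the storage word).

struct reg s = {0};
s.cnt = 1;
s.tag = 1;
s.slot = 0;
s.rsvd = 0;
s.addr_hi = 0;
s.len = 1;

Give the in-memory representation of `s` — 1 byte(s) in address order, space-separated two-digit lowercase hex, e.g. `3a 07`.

85

cnt (2b) val=1 bits=0x1 at bit 0: 0x01
tag (2b) val=1 bits=0x1 at bit 2: 0x05
slot (1b) val=0 bits=0x0 at bit 4: 0x05
rsvd (1b) val=0 bits=0x0 at bit 5: 0x05
addr_hi (1b) val=0 bits=0x0 at bit 6: 0x05
len (1b) val=1 bits=0x1 at bit 7: 0x85
word = 0x85 → little-endian bytes:
  [0]=0x85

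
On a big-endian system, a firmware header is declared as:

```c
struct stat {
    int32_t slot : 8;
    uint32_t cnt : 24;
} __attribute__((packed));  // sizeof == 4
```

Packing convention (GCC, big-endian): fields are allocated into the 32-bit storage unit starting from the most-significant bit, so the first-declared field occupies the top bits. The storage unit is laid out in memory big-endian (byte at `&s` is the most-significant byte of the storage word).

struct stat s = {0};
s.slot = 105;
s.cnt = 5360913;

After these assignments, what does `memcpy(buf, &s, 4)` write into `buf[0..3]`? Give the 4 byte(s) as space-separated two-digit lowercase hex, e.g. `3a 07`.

[24+:8] slot=105 & 0xff = 0x69; word=0x69000000
[0+:24] cnt=5360913 & 0xffffff = 0x51cd11; word=0x6951cd11
word = 0x6951cd11 → big-endian bytes:
  [0]=0x69  [1]=0x51  [2]=0xcd  [3]=0x11

69 51 cd 11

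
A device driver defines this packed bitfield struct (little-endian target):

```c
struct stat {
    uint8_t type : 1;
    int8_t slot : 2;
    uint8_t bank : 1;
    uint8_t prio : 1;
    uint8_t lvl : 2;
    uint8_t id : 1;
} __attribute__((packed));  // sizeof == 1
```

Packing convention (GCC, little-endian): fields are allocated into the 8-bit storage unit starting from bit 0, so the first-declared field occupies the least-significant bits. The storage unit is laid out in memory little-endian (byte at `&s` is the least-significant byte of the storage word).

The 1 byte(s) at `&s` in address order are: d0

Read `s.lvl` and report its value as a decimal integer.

2

[0]=0xd0 (little-endian) → word 0xd0
type:1 @ bit 0 → (0xd0>>0)&0x1 = 0x0
slot:2 @ bit 1 → (0xd0>>1)&0x3 = 0x0
bank:1 @ bit 3 → (0xd0>>3)&0x1 = 0x0
prio:1 @ bit 4 → (0xd0>>4)&0x1 = 0x1
lvl:2 @ bit 5 → (0xd0>>5)&0x3 = 0x2  ←
id:1 @ bit 7 → (0xd0>>7)&0x1 = 0x1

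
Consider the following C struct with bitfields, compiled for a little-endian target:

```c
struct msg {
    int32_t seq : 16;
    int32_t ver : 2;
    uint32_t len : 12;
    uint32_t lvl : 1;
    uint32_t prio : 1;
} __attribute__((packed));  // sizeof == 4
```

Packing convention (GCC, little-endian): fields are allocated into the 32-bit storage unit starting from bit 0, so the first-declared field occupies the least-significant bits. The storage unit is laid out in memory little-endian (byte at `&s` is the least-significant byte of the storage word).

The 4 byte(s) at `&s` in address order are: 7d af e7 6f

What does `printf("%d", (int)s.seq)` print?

-20611

[0]=0x7d [1]=0xaf [2]=0xe7 [3]=0x6f (little-endian) → word 0x6fe7af7d
seq [0+:16] = (word>>0) & 0xffff = 44925  ←
ver [16+:2] = (word>>16) & 0x3 = 3
len [18+:12] = (word>>18) & 0xfff = 3065
lvl [30+:1] = (word>>30) & 0x1 = 1
prio [31+:1] = (word>>31) & 0x1 = 0
seq signed 16b, MSB=1: 44925 - 65536 = -20611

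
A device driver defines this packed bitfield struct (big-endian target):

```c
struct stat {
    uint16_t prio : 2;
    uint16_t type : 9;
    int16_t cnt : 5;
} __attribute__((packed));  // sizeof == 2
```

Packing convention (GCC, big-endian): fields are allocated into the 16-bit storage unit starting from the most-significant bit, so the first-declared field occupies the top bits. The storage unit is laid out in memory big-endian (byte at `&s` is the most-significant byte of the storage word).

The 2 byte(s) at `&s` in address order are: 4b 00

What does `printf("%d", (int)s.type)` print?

88

[0]=0x4b [1]=0x00 (big-endian) → word 0x4b00
prio [14+:2] = (word>>14) & 0x3 = 1
type [5+:9] = (word>>5) & 0x1ff = 88  ←
cnt [0+:5] = (word>>0) & 0x1f = 0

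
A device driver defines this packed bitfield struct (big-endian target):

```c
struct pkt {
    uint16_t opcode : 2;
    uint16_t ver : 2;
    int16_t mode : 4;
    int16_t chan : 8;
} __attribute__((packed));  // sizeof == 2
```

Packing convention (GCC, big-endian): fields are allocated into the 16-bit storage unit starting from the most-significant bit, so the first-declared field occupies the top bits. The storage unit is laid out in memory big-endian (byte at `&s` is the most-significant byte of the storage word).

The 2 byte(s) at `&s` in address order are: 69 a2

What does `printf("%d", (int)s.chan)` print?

-94

[0]=0x69 [1]=0xa2 (big-endian) → word 0x69a2
opcode [14+:2] = (word>>14) & 0x3 = 1
ver [12+:2] = (word>>12) & 0x3 = 2
mode [8+:4] = (word>>8) & 0xf = 9
chan [0+:8] = (word>>0) & 0xff = 162  ←
chan signed 8b, MSB=1: 162 - 256 = -94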